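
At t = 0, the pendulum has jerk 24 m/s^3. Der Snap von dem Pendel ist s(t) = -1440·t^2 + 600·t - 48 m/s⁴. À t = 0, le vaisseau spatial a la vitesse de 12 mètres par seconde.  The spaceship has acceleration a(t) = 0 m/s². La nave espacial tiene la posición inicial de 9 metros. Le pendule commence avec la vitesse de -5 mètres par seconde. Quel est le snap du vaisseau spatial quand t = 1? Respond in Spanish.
Partiendo de la aceleración a(t) = 0, tomamos 2 derivadas. Derivando la aceleración, obtenemos la sacudida: j(t) = 0. La derivada de la sacudida da el snap: s(t) = 0. Usando s(t) = 0 y sustituyendo t = 1, encontramos s = 0.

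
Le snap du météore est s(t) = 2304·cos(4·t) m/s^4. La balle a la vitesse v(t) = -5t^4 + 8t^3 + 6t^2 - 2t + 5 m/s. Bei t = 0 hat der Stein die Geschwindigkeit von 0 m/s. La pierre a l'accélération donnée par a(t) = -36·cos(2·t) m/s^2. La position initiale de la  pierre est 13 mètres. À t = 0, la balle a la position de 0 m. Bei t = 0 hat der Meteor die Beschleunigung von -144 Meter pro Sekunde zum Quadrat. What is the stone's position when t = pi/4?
To solve this, we need to take 2 integrals of our acceleration equation a(t) = -36·cos(2·t). Integrating acceleration and using the initial condition v(0) = 0, we get v(t) = -18·sin(2·t). The antiderivative of velocity, with x(0) = 13, gives position: x(t) = 9·cos(2·t) + 4. Using x(t) = 9·cos(2·t) + 4 and substituting t = pi/4, we find x = 4.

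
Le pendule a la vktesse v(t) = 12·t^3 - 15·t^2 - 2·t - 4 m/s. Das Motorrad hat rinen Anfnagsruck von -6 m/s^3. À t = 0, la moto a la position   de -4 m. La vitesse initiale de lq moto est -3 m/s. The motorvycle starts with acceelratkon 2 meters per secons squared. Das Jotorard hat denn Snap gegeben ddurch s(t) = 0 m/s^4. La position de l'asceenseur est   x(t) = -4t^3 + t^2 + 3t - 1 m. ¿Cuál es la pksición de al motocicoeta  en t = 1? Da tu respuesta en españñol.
Debemos encontrar la antiderivada de nuestra ecuación del snap s(t) = 0 4 veces. La integral del snap es la sacudida. Usando j(0) = -6, obtenemos j(t) = -6. La integral de la sacudida, con a(0) = 2, da la aceleración: a(t) = 2 - 6·t. La antiderivada de la aceleración, con v(0) = -3, da la velocidad: v(t) = -3·t^2 + 2·t - 3. La integral de la velocidad es la posición. Usando x(0) = -4, obtenemos x(t) = -t^3 + t^2 - 3·t - 4. De la ecuación de la posición x(t) = -t^3 + t^2 - 3·t - 4, sustituimos t = 1 para obtener x = -7.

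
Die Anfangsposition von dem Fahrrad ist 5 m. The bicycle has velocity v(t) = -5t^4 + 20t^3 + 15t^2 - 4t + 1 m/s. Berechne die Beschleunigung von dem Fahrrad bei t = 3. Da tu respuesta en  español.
Partiendo de la velocidad v(t) = -5·t^4 + 20·t^3 + 15·t^2 - 4·t + 1, tomamos 1 derivada. Tomando d/dt de v(t), encontramos a(t) = -20·t^3 + 60·t^2 + 30·t - 4. Usando a(t) = -20·t^3 + 60·t^2 + 30·t - 4 y sustituyendo t = 3, encontramos a = 86.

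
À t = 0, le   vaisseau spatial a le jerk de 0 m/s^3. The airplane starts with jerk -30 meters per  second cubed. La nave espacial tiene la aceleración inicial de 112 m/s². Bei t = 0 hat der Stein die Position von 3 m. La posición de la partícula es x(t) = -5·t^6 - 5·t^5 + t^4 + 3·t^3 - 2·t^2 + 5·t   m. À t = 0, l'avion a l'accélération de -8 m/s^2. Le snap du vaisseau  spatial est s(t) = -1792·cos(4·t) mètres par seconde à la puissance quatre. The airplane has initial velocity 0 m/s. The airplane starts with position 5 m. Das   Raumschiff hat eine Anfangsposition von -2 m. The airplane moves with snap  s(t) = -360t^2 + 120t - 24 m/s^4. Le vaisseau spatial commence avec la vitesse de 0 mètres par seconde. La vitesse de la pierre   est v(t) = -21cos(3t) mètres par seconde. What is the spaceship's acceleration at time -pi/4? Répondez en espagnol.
Debemos encontrar la antiderivada de nuestra ecuación del snap s(t) = -1792·cos(4·t) 2 veces. La integral del snap es la sacudida. Usando j(0) = 0, obtenemos j(t) = -448·sin(4·t). La antiderivada de la sacudida es la aceleración. Usando a(0) = 112, obtenemos a(t) = 112·cos(4·t). Tenemos la aceleración a(t) = 112·cos(4·t). Sustituyendo t = -pi/4: a(-pi/4) = -112.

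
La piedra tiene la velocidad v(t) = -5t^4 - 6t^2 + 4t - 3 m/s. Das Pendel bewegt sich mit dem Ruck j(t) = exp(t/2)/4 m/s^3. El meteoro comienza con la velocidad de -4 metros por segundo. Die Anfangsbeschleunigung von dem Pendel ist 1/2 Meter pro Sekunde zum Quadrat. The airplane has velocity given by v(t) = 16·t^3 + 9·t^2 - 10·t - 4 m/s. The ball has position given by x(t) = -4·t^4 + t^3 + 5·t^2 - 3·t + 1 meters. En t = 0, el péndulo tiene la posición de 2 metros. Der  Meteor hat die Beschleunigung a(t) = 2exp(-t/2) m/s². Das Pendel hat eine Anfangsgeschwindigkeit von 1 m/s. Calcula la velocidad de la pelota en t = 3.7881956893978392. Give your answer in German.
Wir müssen unsere Gleichung für die Position x(t) = -4·t^4 + t^3 + 5·t^2 - 3·t + 1 1-mal ableiten. Mit d/dt von x(t) finden wir v(t) = -16·t^3 + 3·t^2 + 10·t - 3. Mit v(t) = -16·t^3 + 3·t^2 + 10·t - 3 und Einsetzen von t = 3.7881956893978392, finden wir v = -791.862349215582.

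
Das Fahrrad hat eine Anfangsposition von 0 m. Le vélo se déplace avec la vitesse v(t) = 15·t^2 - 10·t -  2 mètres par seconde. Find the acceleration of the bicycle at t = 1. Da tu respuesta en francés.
Pour résoudre ceci, nous devons prendre 1 dérivée de notre équation de la vitesse v(t) = 15·t^2 - 10·t - 2. La dérivée de la vitesse donne l'accélération: a(t) = 30·t - 10. En utilisant a(t) = 30·t - 10 et en substituant t = 1, nous trouvons a = 20.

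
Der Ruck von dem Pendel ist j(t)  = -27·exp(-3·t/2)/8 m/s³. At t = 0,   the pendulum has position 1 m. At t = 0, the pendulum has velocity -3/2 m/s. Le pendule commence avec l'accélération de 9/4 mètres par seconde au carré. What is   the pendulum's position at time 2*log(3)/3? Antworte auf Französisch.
Nous devons intégrer notre équation du jerk j(t) = -27·exp(-3·t/2)/8 3 fois. L'intégrale du jerk, avec a(0) = 9/4, donne l'accélération: a(t) = 9·exp(-3·t/2)/4. En intégrant l'accélération et en utilisant la condition initiale v(0) = -3/2, nous obtenons v(t) = -3·exp(-3·t/2)/2. L'intégrale de la vitesse, avec x(0) = 1, donne la position: x(t) = exp(-3·t/2). De l'équation de la position x(t) = exp(-3·t/2), nous substituons t = 2*log(3)/3 pour obtenir x = 1/3.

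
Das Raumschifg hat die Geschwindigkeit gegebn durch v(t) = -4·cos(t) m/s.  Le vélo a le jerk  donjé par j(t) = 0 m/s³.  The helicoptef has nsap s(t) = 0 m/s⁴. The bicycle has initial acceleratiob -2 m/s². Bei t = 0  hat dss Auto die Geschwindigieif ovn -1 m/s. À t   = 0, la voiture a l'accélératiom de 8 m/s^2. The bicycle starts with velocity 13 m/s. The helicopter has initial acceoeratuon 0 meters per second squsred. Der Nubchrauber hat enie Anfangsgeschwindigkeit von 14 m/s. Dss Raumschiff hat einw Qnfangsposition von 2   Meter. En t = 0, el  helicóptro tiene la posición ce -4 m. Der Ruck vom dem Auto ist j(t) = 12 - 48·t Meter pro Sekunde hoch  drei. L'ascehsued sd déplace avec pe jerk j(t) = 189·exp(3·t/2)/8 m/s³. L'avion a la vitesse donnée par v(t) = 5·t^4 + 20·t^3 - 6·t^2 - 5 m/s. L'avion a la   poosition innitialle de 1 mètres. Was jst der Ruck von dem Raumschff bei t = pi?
Ausgehend von der Geschwindigkeit v(t) = -4·cos(t), nehmen wir 2 Ableitungen. Durch Ableiten von der Geschwindigkeit erhalten wir die Beschleunigung: a(t) = 4·sin(t). Durch Ableiten von der Beschleunigung erhalten wir den Ruck: j(t) = 4·cos(t). Wir haben den Ruck j(t) = 4·cos(t). Durch Einsetzen von t = pi: j(pi) = -4.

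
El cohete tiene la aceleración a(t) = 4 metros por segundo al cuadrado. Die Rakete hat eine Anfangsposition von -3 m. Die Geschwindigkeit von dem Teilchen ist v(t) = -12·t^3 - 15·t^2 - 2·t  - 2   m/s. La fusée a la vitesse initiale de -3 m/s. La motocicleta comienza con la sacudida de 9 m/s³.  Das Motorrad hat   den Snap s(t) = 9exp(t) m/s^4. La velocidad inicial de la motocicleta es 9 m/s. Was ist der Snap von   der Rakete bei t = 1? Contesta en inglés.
To solve this, we need to take 2 derivatives of our acceleration equation a(t) = 4. Differentiating acceleration, we get jerk: j(t) = 0. Taking d/dt of j(t), we find s(t) = 0. From the given snap equation s(t) = 0, we substitute t = 1 to get s = 0.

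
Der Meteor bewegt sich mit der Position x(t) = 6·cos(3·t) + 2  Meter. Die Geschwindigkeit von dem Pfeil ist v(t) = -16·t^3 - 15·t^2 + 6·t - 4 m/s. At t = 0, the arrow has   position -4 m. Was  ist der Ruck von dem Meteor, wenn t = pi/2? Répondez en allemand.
Um dies zu lösen, müssen wir 3 Ableitungen unserer Gleichung für die Position x(t) = 6·cos(3·t) + 2 nehmen. Die Ableitung von der Position ergibt die Geschwindigkeit: v(t) = -18·sin(3·t). Mit d/dt von v(t) finden wir a(t) = -54·cos(3·t). Durch Ableiten von der Beschleunigung erhalten wir den Ruck: j(t) = 162·sin(3·t). Mit j(t) = 162·sin(3·t) und Einsetzen von t = pi/2, finden wir j = -162.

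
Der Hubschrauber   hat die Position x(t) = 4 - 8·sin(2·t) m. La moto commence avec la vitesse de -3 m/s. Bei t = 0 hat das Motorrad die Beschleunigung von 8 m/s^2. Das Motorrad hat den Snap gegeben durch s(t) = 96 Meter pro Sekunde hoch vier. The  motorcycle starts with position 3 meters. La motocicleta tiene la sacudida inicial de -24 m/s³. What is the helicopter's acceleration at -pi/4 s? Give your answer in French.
Nous devons dériver notre équation de la position x(t) = 4 - 8·sin(2·t) 2 fois. En prenant d/dt de x(t), nous trouvons v(t) = -16·cos(2·t). En prenant d/dt de v(t), nous trouvons a(t) = 32·sin(2·t). De l'équation de l'accélération a(t) = 32·sin(2·t), nous substituons t = -pi/4 pour obtenir a = -32.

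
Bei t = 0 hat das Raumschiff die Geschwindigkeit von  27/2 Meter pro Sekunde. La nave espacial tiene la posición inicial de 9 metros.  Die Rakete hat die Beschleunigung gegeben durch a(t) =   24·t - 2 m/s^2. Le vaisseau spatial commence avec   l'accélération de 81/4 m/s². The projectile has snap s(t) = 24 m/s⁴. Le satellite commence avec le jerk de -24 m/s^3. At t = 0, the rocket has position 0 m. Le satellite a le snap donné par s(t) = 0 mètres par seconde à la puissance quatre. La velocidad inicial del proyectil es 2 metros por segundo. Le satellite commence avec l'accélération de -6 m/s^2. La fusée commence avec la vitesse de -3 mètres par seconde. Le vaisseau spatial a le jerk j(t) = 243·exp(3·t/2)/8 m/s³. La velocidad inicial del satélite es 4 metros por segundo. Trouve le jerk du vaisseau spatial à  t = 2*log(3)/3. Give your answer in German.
Aus der Gleichung für den Ruck j(t) = 243·exp(3·t/2)/8, setzen wir t = 2*log(3)/3 ein und erhalten j = 729/8.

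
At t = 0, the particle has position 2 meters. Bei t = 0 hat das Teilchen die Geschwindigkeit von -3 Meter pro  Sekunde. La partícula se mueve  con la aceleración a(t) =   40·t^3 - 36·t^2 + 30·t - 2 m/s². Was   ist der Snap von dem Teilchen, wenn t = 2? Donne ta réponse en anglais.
Starting from acceleration a(t) = 40·t^3 - 36·t^2 + 30·t - 2, we take 2 derivatives. Taking d/dt of a(t), we find j(t) = 120·t^2 - 72·t + 30. Differentiating jerk, we get snap: s(t) = 240·t - 72. From the given snap equation s(t) = 240·t - 72, we substitute t = 2 to get s = 408.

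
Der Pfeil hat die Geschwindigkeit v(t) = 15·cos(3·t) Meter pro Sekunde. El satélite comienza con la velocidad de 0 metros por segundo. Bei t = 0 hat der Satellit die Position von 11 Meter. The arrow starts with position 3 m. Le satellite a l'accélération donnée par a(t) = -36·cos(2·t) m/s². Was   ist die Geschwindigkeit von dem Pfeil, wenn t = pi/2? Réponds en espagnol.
Usando v(t) = 15·cos(3·t) y sustituyendo t = pi/2, encontramos v = 0.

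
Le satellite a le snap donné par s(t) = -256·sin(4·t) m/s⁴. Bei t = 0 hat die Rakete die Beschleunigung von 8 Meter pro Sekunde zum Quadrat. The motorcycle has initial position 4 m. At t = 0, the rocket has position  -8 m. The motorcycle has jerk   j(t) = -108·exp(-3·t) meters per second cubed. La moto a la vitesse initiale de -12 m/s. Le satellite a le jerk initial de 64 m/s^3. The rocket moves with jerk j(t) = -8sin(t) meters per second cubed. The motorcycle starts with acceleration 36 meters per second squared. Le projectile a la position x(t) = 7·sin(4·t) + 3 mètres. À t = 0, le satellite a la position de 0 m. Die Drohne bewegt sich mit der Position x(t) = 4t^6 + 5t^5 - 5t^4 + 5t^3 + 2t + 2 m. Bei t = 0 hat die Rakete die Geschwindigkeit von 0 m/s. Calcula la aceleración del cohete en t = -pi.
Debemos encontrar la integral de nuestra ecuación de la sacudida j(t) = -8·sin(t) 1 vez. La antiderivada de la sacudida, con a(0) = 8, da la aceleración: a(t) = 8·cos(t). Tenemos la aceleración a(t) = 8·cos(t). Sustituyendo t = -pi: a(-pi) = -8.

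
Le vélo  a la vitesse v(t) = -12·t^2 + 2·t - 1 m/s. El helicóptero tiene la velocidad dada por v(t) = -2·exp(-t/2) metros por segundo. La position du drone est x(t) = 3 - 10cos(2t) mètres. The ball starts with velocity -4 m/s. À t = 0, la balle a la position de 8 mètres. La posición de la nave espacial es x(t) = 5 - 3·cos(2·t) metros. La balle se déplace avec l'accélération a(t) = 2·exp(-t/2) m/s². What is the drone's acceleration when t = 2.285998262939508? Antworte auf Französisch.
En partant de la position x(t) = 3 - 10·cos(2·t), nous prenons 2 dérivées. La dérivée de la position donne la vitesse: v(t) = 20·sin(2·t). En dérivant la vitesse, nous obtenons l'accélération: a(t) = 40·cos(2·t). Nous avons l'accélération a(t) = 40·cos(2·t). En substituant t = 2.285998262939508: a(2.285998262939508) = -5.59726874469247.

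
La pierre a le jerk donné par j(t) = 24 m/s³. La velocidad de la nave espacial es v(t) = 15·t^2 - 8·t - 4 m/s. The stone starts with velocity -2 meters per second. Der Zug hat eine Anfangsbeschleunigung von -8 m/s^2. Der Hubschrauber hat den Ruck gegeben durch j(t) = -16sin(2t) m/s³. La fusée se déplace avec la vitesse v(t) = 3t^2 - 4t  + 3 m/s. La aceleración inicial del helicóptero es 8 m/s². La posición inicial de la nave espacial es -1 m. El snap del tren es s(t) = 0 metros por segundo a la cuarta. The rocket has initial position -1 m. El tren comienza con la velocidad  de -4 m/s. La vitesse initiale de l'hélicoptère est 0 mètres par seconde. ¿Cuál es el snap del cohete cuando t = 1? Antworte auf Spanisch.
Partiendo de la velocidad v(t) = 3·t^2 - 4·t + 3, tomamos 3 derivadas. La derivada de la velocidad da la aceleración: a(t) = 6·t - 4. Derivando la aceleración, obtenemos la sacudida: j(t) = 6. Tomando d/dt de j(t), encontramos s(t) = 0. De la ecuación del snap s(t) = 0, sustituimos t = 1 para obtener s = 0.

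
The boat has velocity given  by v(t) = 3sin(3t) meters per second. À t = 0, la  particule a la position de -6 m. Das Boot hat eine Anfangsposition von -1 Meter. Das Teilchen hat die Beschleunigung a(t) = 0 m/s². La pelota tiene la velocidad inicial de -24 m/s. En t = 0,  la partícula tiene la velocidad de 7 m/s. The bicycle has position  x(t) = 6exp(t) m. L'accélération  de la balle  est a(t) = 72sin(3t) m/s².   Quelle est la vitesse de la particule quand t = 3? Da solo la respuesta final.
À t = 3, v = 7.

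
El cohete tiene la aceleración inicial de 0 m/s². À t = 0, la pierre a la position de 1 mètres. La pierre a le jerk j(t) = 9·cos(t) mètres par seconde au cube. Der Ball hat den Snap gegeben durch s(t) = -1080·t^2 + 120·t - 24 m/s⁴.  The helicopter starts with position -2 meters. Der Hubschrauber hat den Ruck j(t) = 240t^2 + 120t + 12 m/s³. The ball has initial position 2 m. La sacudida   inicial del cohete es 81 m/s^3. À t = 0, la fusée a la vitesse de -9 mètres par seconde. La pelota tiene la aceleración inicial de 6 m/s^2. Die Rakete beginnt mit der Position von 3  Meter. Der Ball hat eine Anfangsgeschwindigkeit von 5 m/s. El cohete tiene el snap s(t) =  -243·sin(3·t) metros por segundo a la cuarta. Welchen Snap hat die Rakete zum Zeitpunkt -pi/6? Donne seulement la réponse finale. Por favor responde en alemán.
Die Antwort ist 243.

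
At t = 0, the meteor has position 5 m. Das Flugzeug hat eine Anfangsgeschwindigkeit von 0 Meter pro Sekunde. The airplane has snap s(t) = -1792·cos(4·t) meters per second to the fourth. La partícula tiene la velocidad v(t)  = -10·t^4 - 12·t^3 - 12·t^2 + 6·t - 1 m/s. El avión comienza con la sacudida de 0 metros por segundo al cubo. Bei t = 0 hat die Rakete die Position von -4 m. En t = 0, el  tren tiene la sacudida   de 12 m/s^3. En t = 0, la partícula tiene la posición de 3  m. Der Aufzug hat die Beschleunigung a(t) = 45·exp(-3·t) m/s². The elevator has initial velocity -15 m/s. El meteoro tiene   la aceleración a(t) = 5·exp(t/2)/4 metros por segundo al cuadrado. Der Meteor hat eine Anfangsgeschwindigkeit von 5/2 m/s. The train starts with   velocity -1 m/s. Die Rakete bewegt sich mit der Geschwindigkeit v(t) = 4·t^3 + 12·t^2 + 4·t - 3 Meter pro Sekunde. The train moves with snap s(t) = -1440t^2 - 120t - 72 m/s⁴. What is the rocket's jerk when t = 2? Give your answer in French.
En partant de la vitesse v(t) = 4·t^3 + 12·t^2 + 4·t - 3, nous prenons 2 dérivées. En dérivant la vitesse, nous obtenons l'accélération: a(t) = 12·t^2 + 24·t + 4. La dérivée de l'accélération donne le jerk: j(t) = 24·t + 24. De l'équation du jerk j(t) = 24·t + 24, nous substituons t = 2 pour obtenir j = 72.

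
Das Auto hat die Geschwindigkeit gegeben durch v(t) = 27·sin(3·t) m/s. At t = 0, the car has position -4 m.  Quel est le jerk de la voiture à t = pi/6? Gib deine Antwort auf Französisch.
Nous devons dériver notre équation de la vitesse v(t) = 27·sin(3·t) 2 fois. La dérivée de la vitesse donne l'accélération: a(t) = 81·cos(3·t). En prenant d/dt de a(t), nous trouvons j(t) = -243·sin(3·t). De l'équation du jerk j(t) = -243·sin(3·t), nous substituons t = pi/6 pour obtenir j = -243.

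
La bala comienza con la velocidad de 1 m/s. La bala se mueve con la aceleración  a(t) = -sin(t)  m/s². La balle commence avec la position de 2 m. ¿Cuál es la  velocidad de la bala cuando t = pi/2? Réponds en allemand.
Ausgehend von der Beschleunigung a(t) = -sin(t), nehmen wir 1 Stammfunktion. Durch Integration von der Beschleunigung und Verwendung der Anfangsbedingung v(0) = 1, erhalten wir v(t) = cos(t). Mit v(t) = cos(t) und Einsetzen von t = pi/2, finden wir v = 0.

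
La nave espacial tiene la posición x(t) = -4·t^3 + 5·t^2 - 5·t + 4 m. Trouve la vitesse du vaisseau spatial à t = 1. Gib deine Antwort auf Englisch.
To solve this, we need to take 1 derivative of our position equation x(t) = -4·t^3 + 5·t^2 - 5·t + 4. The derivative of position gives velocity: v(t) = -12·t^2 + 10·t - 5. Using v(t) = -12·t^2 + 10·t - 5 and substituting t = 1, we find v = -7.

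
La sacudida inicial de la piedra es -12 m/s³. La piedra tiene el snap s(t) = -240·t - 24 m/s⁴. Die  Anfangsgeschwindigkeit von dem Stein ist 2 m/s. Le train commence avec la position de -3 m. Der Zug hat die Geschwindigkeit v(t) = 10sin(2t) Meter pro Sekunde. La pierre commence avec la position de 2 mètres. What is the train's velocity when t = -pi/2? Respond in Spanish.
Tenemos la velocidad v(t) = 10·sin(2·t). Sustituyendo t = -pi/2: v(-pi/2) = 0.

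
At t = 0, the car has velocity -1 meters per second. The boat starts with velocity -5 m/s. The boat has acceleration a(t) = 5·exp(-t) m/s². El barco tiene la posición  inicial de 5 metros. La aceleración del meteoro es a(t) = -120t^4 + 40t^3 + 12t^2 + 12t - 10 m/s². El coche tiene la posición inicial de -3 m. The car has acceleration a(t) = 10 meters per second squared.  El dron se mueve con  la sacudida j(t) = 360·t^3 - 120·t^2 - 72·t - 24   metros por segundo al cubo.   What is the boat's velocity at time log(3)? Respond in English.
To find the answer, we compute 1 integral of a(t) = 5·exp(-t). The antiderivative of acceleration, with v(0) = -5, gives velocity: v(t) = -5·exp(-t). We have velocity v(t) = -5·exp(-t). Substituting t = log(3): v(log(3)) = -5/3.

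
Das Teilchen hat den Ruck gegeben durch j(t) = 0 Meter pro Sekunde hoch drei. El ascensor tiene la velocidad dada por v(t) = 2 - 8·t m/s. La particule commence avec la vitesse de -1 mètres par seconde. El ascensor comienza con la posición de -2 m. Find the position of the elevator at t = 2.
To solve this, we need to take 1 antiderivative of our velocity equation v(t) = 2 - 8·t. The integral of velocity is position. Using x(0) = -2, we get x(t) = -4·t^2 + 2·t - 2. Using x(t) = -4·t^2 + 2·t - 2 and substituting t = 2, we find x = -14.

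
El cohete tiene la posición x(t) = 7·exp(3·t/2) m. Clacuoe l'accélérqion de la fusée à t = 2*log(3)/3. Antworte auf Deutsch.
Ausgehend von der Position x(t) = 7·exp(3·t/2), nehmen wir 2 Ableitungen. Mit d/dt von x(t) finden wir v(t) = 21·exp(3·t/2)/2. Mit d/dt von v(t) finden wir a(t) = 63·exp(3·t/2)/4. Wir haben die Beschleunigung a(t) = 63·exp(3·t/2)/4. Durch Einsetzen von t = 2*log(3)/3: a(2*log(3)/3) = 189/4.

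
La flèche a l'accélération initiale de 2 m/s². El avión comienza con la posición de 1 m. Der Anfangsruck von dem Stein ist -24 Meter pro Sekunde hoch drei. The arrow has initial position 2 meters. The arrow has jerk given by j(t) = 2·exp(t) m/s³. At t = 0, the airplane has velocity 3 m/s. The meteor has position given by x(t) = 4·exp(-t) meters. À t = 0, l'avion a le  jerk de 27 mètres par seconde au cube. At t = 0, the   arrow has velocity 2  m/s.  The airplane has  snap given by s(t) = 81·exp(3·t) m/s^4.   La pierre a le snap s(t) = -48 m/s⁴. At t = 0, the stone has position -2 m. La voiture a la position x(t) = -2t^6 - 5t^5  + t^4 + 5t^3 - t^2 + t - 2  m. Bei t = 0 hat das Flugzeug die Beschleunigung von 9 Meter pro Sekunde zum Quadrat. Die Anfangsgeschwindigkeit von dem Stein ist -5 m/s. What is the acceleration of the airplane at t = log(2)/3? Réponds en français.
Pour résoudre ceci, nous devons prendre 2 primitives de notre équation du snap s(t) = 81·exp(3·t). L'intégrale du snap est le jerk. En utilisant j(0) = 27, nous obtenons j(t) = 27·exp(3·t). En prenant ∫j(t)dt et en appliquant a(0) = 9, nous trouvons a(t) = 9·exp(3·t). En utilisant a(t) = 9·exp(3·t) et en substituant t = log(2)/3, nous trouvons a = 18.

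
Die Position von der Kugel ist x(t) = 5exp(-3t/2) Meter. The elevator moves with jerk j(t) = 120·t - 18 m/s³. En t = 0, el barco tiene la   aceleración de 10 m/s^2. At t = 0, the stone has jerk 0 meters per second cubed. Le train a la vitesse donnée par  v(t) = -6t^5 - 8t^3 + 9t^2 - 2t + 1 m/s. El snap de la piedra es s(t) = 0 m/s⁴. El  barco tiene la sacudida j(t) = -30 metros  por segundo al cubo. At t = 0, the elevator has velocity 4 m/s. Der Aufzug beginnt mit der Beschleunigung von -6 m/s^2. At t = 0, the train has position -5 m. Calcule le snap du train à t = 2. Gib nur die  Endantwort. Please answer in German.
Der Snap bei t = 2 ist s = -1488.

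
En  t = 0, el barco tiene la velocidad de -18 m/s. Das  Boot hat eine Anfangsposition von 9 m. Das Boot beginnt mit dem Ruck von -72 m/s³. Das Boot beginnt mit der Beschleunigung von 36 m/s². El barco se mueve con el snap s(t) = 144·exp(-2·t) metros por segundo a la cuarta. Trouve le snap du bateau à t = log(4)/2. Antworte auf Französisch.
Nous avons le snap s(t) = 144·exp(-2·t). En substituant t = log(4)/2: s(log(4)/2) = 36.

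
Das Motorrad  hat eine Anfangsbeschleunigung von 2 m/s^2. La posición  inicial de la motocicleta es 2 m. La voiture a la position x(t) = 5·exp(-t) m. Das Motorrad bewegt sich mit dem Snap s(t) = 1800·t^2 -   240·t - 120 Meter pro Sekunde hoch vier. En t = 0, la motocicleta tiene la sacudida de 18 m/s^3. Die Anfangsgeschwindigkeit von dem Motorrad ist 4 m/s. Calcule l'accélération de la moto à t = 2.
Nous devons intégrer notre équation du snap s(t) = 1800·t^2 - 240·t - 120 2 fois. La primitive du snap est le jerk. En utilisant j(0) = 18, nous obtenons j(t) = 600·t^3 - 120·t^2 - 120·t + 18. En intégrant le jerk et en utilisant la condition initiale a(0) = 2, nous obtenons a(t) = 150·t^4 - 40·t^3 - 60·t^2 + 18·t + 2. En utilisant a(t) = 150·t^4 - 40·t^3 - 60·t^2 + 18·t + 2 et en substituant t = 2, nous trouvons a = 1878.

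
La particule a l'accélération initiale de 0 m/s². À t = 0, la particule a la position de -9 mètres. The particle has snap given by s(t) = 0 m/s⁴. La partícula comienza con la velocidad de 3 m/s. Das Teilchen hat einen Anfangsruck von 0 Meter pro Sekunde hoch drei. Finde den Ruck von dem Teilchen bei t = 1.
Wir müssen unsere Gleichung für den Snap s(t) = 0 1-mal integrieren. Mit ∫s(t)dt und Anwendung von j(0) = 0, finden wir j(t) = 0. Mit j(t) = 0 und Einsetzen von t = 1, finden wir j = 0.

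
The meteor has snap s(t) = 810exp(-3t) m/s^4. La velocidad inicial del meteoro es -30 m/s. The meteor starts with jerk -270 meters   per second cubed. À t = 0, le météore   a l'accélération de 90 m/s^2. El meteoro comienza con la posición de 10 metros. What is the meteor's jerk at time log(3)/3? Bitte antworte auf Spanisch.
Necesitamos integrar nuestra ecuación del snap s(t) = 810·exp(-3·t) 1 vez. La integral del snap es la sacudida. Usando j(0) = -270, obtenemos j(t) = -270·exp(-3·t). De la ecuación de la sacudida j(t) = -270·exp(-3·t), sustituimos t = log(3)/3 para obtener j = -90.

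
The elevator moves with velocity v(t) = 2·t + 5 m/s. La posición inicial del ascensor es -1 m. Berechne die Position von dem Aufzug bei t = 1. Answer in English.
To find the answer, we compute 1 antiderivative of v(t) = 2·t + 5. Taking ∫v(t)dt and applying x(0) = -1, we find x(t) = t^2 + 5·t - 1. From the given position equation x(t) = t^2 + 5·t - 1, we substitute t = 1 to get x = 5.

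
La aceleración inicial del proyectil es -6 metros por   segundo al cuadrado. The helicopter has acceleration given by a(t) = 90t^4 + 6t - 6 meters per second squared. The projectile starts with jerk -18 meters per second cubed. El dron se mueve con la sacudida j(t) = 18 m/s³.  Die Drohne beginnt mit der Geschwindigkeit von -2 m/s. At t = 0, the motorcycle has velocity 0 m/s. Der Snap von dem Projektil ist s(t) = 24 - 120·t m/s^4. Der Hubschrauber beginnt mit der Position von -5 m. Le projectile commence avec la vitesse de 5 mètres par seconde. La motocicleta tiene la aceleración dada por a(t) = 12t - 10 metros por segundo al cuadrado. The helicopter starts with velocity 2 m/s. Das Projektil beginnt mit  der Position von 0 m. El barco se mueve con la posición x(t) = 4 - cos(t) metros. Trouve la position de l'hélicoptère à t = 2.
En partant de l'accélération a(t) = 90·t^4 + 6·t - 6, nous prenons 2 intégrales. La primitive de l'accélération est la vitesse. En utilisant v(0) = 2, nous obtenons v(t) = 18·t^5 + 3·t^2 - 6·t + 2. La primitive de la vitesse, avec x(0) = -5, donne la position: x(t) = 3·t^6 + t^3 - 3·t^2 + 2·t - 5. Nous avons la position x(t) = 3·t^6 + t^3 - 3·t^2 + 2·t - 5. En substituant t = 2: x(2) = 187.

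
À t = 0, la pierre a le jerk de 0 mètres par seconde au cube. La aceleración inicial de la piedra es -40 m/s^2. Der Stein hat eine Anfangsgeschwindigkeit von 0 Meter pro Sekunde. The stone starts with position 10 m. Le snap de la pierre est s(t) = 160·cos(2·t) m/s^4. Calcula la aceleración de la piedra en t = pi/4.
Necesitamos integrar nuestra ecuación del snap s(t) = 160·cos(2·t) 2 veces. La integral del snap, con j(0) = 0, da la sacudida: j(t) = 80·sin(2·t). La integral de la sacudida, con a(0) = -40, da la aceleración: a(t) = -40·cos(2·t). De la ecuación de la aceleración a(t) = -40·cos(2·t), sustituimos t = pi/4 para obtener a = 0.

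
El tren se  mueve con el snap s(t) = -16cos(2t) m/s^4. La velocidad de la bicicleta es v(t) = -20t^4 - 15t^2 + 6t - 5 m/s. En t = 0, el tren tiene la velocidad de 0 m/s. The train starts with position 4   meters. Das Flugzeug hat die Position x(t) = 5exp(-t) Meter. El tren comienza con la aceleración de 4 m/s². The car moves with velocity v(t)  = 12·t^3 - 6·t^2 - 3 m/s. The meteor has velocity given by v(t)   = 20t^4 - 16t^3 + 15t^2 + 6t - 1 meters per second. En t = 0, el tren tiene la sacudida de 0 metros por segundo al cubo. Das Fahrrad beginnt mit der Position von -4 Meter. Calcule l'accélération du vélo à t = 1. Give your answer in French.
Nous devons dériver notre équation de la vitesse v(t) = -20·t^4 - 15·t^2 + 6·t - 5 1 fois. La dérivée de la vitesse donne l'accélération: a(t) = -80·t^3 - 30·t + 6. De l'équation de l'accélération a(t) = -80·t^3 - 30·t + 6, nous substituons t = 1 pour obtenir a = -104.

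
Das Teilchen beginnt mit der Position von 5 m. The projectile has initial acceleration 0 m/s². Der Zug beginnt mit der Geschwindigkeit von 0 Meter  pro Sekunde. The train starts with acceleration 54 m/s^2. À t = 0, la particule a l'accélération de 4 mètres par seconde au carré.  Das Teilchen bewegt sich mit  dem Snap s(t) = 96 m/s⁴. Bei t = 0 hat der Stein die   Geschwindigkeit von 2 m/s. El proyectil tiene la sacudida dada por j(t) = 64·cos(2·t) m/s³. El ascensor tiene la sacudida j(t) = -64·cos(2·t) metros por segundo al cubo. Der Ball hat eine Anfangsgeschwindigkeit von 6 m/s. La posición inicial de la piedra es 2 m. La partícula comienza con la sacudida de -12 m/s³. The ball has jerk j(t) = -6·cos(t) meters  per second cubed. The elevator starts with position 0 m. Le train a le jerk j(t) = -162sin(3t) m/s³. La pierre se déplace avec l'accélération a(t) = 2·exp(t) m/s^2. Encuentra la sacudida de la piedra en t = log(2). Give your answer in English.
Starting from acceleration a(t) = 2·exp(t), we take 1 derivative. The derivative of acceleration gives jerk: j(t) = 2·exp(t). We have jerk j(t) = 2·exp(t). Substituting t = log(2): j(log(2)) = 4.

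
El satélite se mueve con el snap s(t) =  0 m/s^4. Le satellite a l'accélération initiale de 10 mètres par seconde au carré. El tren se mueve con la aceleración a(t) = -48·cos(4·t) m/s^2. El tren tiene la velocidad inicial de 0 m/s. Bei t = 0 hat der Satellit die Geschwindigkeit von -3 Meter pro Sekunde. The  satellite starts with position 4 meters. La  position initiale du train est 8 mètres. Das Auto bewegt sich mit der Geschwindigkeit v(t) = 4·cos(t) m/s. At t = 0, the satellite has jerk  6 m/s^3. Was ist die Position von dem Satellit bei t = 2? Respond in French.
Pour résoudre ceci, nous devons prendre 4 primitives de notre équation du snap s(t) = 0. La primitive du snap, avec j(0) = 6, donne le jerk: j(t) = 6. L'intégrale du jerk, avec a(0) = 10, donne l'accélération: a(t) = 6·t + 10. En intégrant l'accélération et en utilisant la condition initiale v(0) = -3, nous obtenons v(t) = 3·t^2 + 10·t - 3. En intégrant la vitesse et en utilisant la condition initiale x(0) = 4, nous obtenons x(t) = t^3 + 5·t^2 - 3·t + 4. De l'équation de la position x(t) = t^3 + 5·t^2 - 3·t + 4, nous substituons t = 2 pour obtenir x = 26.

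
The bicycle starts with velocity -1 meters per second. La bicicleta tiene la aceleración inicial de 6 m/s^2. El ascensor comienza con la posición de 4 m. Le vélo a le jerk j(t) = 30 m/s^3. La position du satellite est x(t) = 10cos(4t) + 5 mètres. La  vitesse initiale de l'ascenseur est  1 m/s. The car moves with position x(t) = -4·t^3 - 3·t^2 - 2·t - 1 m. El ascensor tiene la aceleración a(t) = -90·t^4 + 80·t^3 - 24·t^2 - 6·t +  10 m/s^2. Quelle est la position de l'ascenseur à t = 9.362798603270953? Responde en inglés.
Starting from acceleration a(t) = -90·t^4 + 80·t^3 - 24·t^2 - 6·t + 10, we take 2 antiderivatives. The integral of acceleration, with v(0) = 1, gives velocity: v(t) = -18·t^5 + 20·t^4 - 8·t^3 - 3·t^2 + 10·t + 1. The antiderivative of velocity is position. Using x(0) = 4, we get x(t) = -3·t^6 + 4·t^5 - 2·t^4 - t^3 + 5·t^2 + t + 4. From the given position equation x(t) = -3·t^6 + 4·t^5 - 2·t^4 - t^3 + 5·t^2 + t + 4, we substitute t = 9.362798603270953 to get x = -1748888.88158465.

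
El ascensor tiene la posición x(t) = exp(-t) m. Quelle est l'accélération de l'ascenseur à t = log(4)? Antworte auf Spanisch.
Para resolver esto, necesitamos tomar 2 derivadas de nuestra ecuación de la posición x(t) = exp(-t). Derivando la posición, obtenemos la velocidad: v(t) = -exp(-t). Derivando la velocidad, obtenemos la aceleración: a(t) = exp(-t). De la ecuación de la aceleración a(t) = exp(-t), sustituimos t = log(4) para obtener a = 1/4.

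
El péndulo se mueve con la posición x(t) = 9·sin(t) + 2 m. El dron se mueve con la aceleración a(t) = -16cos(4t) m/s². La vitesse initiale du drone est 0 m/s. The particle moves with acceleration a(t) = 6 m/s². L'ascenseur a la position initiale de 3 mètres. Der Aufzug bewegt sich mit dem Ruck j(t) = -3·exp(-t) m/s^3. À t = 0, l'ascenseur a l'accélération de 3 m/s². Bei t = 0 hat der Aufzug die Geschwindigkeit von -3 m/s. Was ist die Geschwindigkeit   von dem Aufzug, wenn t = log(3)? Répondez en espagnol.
Necesitamos integrar nuestra ecuación de la sacudida j(t) = -3·exp(-t) 2 veces. La integral de la sacudida es la aceleración. Usando a(0) = 3, obtenemos a(t) = 3·exp(-t). Tomando ∫a(t)dt y aplicando v(0) = -3, encontramos v(t) = -3·exp(-t). Usando v(t) = -3·exp(-t) y sustituyendo t = log(3), encontramos v = -1.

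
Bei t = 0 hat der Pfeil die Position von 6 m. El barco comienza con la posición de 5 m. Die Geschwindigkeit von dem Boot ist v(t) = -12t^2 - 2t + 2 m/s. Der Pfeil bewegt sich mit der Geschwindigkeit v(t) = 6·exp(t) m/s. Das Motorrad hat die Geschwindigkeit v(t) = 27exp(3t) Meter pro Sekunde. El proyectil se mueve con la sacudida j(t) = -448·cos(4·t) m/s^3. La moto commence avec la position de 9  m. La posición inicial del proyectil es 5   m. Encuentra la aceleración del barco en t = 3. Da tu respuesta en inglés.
To solve this, we need to take 1 derivative of our velocity equation v(t) = -12·t^2 - 2·t + 2. Taking d/dt of v(t), we find a(t) = -24·t - 2. From the given acceleration equation a(t) = -24·t - 2, we substitute t = 3 to get a = -74.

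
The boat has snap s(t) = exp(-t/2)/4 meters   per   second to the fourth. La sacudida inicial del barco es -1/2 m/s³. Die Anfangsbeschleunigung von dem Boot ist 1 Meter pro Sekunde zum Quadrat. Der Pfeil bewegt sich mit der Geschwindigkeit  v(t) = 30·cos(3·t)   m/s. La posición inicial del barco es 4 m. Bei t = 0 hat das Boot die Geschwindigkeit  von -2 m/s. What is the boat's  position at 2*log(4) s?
To solve this, we need to take 4 antiderivatives of our snap equation s(t) = exp(-t/2)/4. Integrating snap and using the initial condition j(0) = -1/2, we get j(t) = -exp(-t/2)/2. Integrating jerk and using the initial condition a(0) = 1, we get a(t) = exp(-t/2). The antiderivative of acceleration, with v(0) = -2, gives velocity: v(t) = -2·exp(-t/2). Integrating velocity and using the initial condition x(0) = 4, we get x(t) = 4·exp(-t/2). From the given position equation x(t) = 4·exp(-t/2), we substitute t = 2*log(4) to get x = 1.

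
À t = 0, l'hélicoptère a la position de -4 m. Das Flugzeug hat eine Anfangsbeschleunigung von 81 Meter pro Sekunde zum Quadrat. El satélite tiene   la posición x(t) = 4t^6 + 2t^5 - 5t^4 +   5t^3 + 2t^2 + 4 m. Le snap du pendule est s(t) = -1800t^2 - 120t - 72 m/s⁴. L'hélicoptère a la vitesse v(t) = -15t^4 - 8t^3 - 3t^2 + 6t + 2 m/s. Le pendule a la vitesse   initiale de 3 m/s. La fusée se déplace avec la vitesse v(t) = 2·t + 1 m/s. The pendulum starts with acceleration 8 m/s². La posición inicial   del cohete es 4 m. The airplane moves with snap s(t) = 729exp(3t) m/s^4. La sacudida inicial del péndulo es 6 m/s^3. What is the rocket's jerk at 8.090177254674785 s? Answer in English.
Starting from velocity v(t) = 2·t + 1, we take 2 derivatives. Differentiating velocity, we get acceleration: a(t) = 2. Differentiating acceleration, we get jerk: j(t) = 0. We have jerk j(t) = 0. Substituting t = 8.090177254674785: j(8.090177254674785) = 0.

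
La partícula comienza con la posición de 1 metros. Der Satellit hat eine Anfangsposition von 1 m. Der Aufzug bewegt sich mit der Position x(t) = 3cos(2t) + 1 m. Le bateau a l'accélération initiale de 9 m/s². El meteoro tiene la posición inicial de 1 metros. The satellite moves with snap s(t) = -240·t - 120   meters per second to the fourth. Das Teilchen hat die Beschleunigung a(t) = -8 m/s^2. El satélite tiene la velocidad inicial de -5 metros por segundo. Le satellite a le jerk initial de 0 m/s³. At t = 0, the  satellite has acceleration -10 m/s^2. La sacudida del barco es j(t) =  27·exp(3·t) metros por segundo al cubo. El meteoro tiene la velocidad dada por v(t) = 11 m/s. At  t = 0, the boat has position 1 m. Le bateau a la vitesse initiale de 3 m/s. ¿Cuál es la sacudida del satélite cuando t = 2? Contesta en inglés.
We need to integrate our snap equation s(t) = -240·t - 120 1 time. Finding the antiderivative of s(t) and using j(0) = 0: j(t) = 120·t·(-t - 1). Using j(t) = 120·t·(-t - 1) and substituting t = 2, we find j = -720.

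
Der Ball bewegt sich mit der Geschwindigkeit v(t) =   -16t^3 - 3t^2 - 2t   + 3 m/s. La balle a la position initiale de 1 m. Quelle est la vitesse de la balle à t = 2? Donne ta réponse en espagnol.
De la ecuación de la velocidad v(t) = -16·t^3 - 3·t^2 - 2·t + 3, sustituimos t = 2 para obtener v = -141.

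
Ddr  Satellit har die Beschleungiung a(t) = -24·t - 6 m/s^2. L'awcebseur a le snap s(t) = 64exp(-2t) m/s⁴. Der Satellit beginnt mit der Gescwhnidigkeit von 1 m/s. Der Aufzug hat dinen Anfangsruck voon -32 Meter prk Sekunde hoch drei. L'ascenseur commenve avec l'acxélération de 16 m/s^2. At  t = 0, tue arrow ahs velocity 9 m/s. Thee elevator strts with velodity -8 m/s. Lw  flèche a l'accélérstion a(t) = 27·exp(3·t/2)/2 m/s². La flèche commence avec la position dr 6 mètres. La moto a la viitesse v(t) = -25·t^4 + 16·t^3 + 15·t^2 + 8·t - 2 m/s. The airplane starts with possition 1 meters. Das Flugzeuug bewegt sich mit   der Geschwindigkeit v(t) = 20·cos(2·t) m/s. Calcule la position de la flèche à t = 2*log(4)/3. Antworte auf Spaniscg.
Partiendo de la aceleración a(t) = 27·exp(3·t/2)/2, tomamos 2 antiderivadas. La integral de la aceleración es la velocidad. Usando v(0) = 9, obtenemos v(t) = 9·exp(3·t/2). La antiderivada de la velocidad es la posición. Usando x(0) = 6, obtenemos x(t) = 6·exp(3·t/2). De la ecuación de la posición x(t) = 6·exp(3·t/2), sustituimos t = 2*log(4)/3 para obtener x = 24.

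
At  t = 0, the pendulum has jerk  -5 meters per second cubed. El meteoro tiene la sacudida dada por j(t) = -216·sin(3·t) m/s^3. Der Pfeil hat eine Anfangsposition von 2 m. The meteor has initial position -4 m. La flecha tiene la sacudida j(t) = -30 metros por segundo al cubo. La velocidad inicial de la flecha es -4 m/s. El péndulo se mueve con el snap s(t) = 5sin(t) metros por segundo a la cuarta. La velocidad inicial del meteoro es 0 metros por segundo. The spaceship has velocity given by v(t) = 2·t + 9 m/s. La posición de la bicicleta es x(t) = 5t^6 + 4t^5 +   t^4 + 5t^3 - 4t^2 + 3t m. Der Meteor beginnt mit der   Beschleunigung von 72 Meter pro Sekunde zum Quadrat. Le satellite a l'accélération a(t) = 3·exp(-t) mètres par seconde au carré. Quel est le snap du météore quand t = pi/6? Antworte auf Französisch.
Pour résoudre ceci, nous devons prendre 1 dérivée de notre équation du jerk j(t) = -216·sin(3·t). En dérivant le jerk, nous obtenons le snap: s(t) = -648·cos(3·t). En utilisant s(t) = -648·cos(3·t) et en substituant t = pi/6, nous trouvons s = 0.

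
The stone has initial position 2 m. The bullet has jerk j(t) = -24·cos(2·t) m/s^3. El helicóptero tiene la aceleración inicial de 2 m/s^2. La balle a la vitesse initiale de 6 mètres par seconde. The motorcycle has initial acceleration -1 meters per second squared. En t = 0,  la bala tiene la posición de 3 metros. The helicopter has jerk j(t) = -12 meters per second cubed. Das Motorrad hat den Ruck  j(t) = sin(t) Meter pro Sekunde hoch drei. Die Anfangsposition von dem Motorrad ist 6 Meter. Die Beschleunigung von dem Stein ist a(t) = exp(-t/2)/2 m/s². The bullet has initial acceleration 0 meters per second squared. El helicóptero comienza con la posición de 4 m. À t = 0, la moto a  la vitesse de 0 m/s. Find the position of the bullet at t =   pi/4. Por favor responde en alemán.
Ausgehend von dem Ruck j(t) = -24·cos(2·t), nehmen wir 3 Stammfunktionen. Mit ∫j(t)dt und Anwendung von a(0) = 0, finden wir a(t) = -12·sin(2·t). Die Stammfunktion von der Beschleunigung, mit v(0) = 6, ergibt die Geschwindigkeit: v(t) = 6·cos(2·t). Mit ∫v(t)dt und Anwendung von x(0) = 3, finden wir x(t) = 3·sin(2·t) + 3. Mit x(t) = 3·sin(2·t) + 3 und Einsetzen von t = pi/4, finden wir x = 6.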